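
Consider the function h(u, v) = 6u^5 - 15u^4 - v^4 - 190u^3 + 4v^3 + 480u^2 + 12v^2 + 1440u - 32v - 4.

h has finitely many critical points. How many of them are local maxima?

4

h separates as a function of u plus a function of v, so ∇h=0 decouples.
∂h/∂u = 30(u - 4)(u - 3)(u + 1)(u + 4) = 0 at u ∈ {-4, -1, 3, 4}; ∂h/∂v = -4(v - 4)(v - 1)(v + 2) = 0 at v ∈ {-2, 1, 4}.
The Hessian is diagonal: diag(h_uu, h_vv). Second derivatives: h_uu(-4)=-5040, h_uu(-1)=1800, h_uu(3)=-840, h_uu(4)=1200; h_vv(-2)=-72, h_vv(1)=36, h_vv(4)=-72.
Local maxima occur where both diagonal entries negative: (-4, -2), (-4, 4), (3, -2), (3, 4). Count: 4.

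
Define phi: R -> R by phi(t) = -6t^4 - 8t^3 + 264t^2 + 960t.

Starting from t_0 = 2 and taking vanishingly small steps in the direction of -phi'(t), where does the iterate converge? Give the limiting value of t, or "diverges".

-2

phi'(t) = -24(t - 5)(t + 2)(t + 4), so phi'(2) = 1728.
Gradient descent moves in the -phi' direction, i.e. t is decreasing.
The nearest critical point in that direction is t = -2, where phi'' = 336 > 0 (a local minimum). The iterate converges there.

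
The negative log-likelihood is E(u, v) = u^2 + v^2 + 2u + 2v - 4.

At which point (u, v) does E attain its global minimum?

E(u,v) separates as P(u) + Q(v) − 4, so its minimum is min P + min Q − 4.
P'(u) = 2u + 2 vanishes at u ∈ {-1}; Q'(v) = 2v + 2 vanishes at v ∈ {-1}.
Local minima of P (where P''>0): P(-1)=-1. Local minima of Q: Q(-1)=-1.
So the global minimum of E is P(-1) + Q(-1) − 4 = -1 − 1 − 4 = -6, attained at (-1, -1).

(-1, -1)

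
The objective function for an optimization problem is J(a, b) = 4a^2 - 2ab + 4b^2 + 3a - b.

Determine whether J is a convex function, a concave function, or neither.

J is quadratic, so its Hessian is the constant matrix H = [[8, -2], [-2, 8]].
det(H) = 60, tr(H) = 16.
det(H) > 0 and tr(H) > 0, so H is positive definite everywhere: convex.

convex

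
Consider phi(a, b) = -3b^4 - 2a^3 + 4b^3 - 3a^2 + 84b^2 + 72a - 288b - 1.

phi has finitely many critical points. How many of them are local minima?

1

phi separates as a function of a plus a function of b, so ∇phi=0 decouples.
∂phi/∂a = -6(a - 3)(a + 4) = 0 at a ∈ {-4, 3}; ∂phi/∂b = -12(b - 3)(b - 2)(b + 4) = 0 at b ∈ {-4, 2, 3}.
The Hessian is diagonal: diag(phi_aa, phi_bb). Second derivatives: phi_aa(-4)=42, phi_aa(3)=-42; phi_bb(-4)=-504, phi_bb(2)=72, phi_bb(3)=-84.
Local minima occur where both diagonal entries positive: (-4, 2). Count: 1.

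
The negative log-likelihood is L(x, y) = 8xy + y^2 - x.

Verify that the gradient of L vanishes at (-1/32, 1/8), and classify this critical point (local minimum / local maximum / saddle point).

saddle point

∇L = (8y - 1, 8x + 2y); substituting (-1/32, 1/8) gives ∇L = (0, 0), so (-1/32, 1/8) is indeed a critical point.
The Hessian of L is constant: H = [[0, 8], [8, 2]].
det(H) = 0·2 − 8² = -64.
Since det(H) < 0, H is indefinite and the critical point is a saddle point.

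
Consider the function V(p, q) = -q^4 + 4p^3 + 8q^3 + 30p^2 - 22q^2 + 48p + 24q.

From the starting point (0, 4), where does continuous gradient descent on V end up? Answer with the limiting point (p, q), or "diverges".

diverges

V is separable, so gradient descent decouples: p follows -∂V/∂p, q follows -∂V/∂q.
∂V/∂p = 12(p + 1)(p + 4); at p=0 this is 48, so p decreases.
∂V/∂q = -4(q - 3)(q - 2)(q - 1); at q=4 this is -24, so q increases.
The q-coordinate has no critical point in that direction and runs off to infinity.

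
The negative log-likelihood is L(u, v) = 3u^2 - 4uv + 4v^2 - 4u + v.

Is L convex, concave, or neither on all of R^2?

L is quadratic, so its Hessian is the constant matrix H = [[6, -4], [-4, 8]].
det(H) = 32, tr(H) = 14.
det(H) > 0 and tr(H) > 0, so H is positive definite everywhere: convex.

convex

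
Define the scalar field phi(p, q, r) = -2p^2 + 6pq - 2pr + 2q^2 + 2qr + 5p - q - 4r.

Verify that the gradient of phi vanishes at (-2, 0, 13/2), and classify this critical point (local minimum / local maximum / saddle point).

∇phi = (-4p + 6q - 2r + 5, 6p + 4q + 2r - 1, -2p + 2q - 4); substituting (-2, 0, 13/2) gives ∇phi = (0, 0, 0), so (-2, 0, 13/2) is indeed a critical point.
The Hessian is constant: H = [[-4, 6, -2], [6, 4, 2], [-2, 2, 0]].
Leading principal minors: Δ₁ = -4, Δ₂ = -52, Δ₃ = -48.
The minors fit neither the all-positive nor the alternating-sign pattern, so H is indefinite: a saddle point.

saddle point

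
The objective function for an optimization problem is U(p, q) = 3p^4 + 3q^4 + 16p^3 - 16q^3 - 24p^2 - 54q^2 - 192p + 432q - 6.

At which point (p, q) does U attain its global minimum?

(2, -3)

U(p,q) separates as A(p) + B(q) − 6, so its minimum is min A + min B − 6.
A'(p) = 12(p - 2)(p + 2)(p + 4) vanishes at p ∈ {-4, -2, 2}; B'(q) = 12(q - 4)(q - 3)(q + 3) vanishes at q ∈ {-3, 3, 4}.
Local minima of A (where A''>0): A(-4)=128, A(2)=-304. Local minima of B: B(-3)=-1107, B(4)=608.
So the global minimum of U is A(2) + B(-3) − 6 = -304 − 1107 − 6 = -1417, attained at (2, -3).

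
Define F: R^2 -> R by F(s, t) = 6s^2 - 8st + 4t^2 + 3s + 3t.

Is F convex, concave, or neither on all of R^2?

convex

F is quadratic, so its Hessian is the constant matrix H = [[12, -8], [-8, 8]].
det(H) = 32, tr(H) = 20.
det(H) > 0 and tr(H) > 0, so H is positive definite everywhere: convex.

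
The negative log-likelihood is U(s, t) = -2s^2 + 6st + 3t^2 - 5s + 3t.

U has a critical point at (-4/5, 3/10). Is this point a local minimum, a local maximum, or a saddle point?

saddle point

The Hessian of U is constant: H = [[-4, 6], [6, 6]].
det(H) = (-4)·6 − 6² = -60.
Since det(H) < 0, H is indefinite and the critical point is a saddle point.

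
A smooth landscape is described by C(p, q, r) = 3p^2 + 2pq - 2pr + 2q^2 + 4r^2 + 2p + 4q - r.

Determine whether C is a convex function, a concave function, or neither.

C is quadratic, so its Hessian is the constant matrix H = [[6, 2, -2], [2, 4, 0], [-2, 0, 8]].
Leading principal minors: 6, 20, 144.
All positive ⇒ H ≻ 0 ⇒ convex.

convex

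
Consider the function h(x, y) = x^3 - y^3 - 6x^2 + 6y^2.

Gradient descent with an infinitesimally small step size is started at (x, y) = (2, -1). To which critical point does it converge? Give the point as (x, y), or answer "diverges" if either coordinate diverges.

(4, 0)

h is separable, so gradient descent decouples: x follows -∂h/∂x, y follows -∂h/∂y.
∂h/∂x = 3x(x - 4); at x=2 this is -12, so x increases.
∂h/∂y = -3y(y - 4); at y=-1 this is -15, so y increases.
x converges to its nearest critical value 4 (a local min of the x-part); y converges to 0. The iterate converges to (4, 0).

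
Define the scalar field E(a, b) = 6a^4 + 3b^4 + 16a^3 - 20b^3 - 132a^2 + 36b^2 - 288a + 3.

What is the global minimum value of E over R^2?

E(a,b) separates as P(a) + Q(b) + 3, so its minimum is min P + min Q + 3.
P'(a) = 24(a - 3)(a + 1)(a + 4) vanishes at a ∈ {-4, -1, 3}; Q'(b) = 12b(b - 3)(b - 2) vanishes at b ∈ {0, 2, 3}.
Local minima of P (where P''>0): P(-4)=-448, P(3)=-1134. Local minima of Q: Q(0)=0, Q(3)=27.
So the global minimum of E is P(3) + Q(0) + 3 = -1134 + 0 + 3 = -1131, attained at (3, 0).

-1131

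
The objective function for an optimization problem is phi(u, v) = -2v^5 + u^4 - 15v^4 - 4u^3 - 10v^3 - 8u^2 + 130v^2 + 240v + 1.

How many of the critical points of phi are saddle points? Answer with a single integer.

6

phi separates as a function of u plus a function of v, so ∇phi=0 decouples.
∂phi/∂u = 4u(u - 4)(u + 1) = 0 at u ∈ {-1, 0, 4}; ∂phi/∂v = -10(v - 2)(v + 1)(v + 3)(v + 4) = 0 at v ∈ {-4, -3, -1, 2}.
The Hessian is diagonal: diag(phi_uu, phi_vv). Second derivatives: phi_uu(-1)=20, phi_uu(0)=-16, phi_uu(4)=80; phi_vv(-4)=180, phi_vv(-3)=-100, phi_vv(-1)=180, phi_vv(2)=-900.
Saddle points occur where the two diagonal entries have opposite signs: (-1, -3), (-1, 2), (0, -4), (0, -1), (4, -3), (4, 2). Count: 6.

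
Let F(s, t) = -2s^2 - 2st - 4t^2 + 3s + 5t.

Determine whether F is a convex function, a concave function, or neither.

F is quadratic, so its Hessian is the constant matrix H = [[-4, -2], [-2, -8]].
det(H) = 28, tr(H) = -12.
det(H) > 0 and tr(H) < 0, so H is negative definite everywhere: concave.

concave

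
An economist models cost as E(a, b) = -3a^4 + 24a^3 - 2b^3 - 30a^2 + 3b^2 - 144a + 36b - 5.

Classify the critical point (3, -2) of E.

local minimum

The mixed partial ∂²E/∂a∂b is 0, so the Hessian at any point is diag(E_aa, E_bb) = diag(12(-3a^2 + 12a - 5), 6(-2b + 1)).
At (3, -2): H = diag(48, 30).
Both eigenvalues are positive, so H is positive definite: a local minimum.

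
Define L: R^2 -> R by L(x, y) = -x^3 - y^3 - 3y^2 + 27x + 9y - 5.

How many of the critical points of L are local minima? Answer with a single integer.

L separates as a function of x plus a function of y, so ∇L=0 decouples.
∂L/∂x = -3(x - 3)(x + 3) = 0 at x ∈ {-3, 3}; ∂L/∂y = -3(y - 1)(y + 3) = 0 at y ∈ {-3, 1}.
The Hessian is diagonal: diag(L_xx, L_yy). Second derivatives: L_xx(-3)=18, L_xx(3)=-18; L_yy(-3)=12, L_yy(1)=-12.
Local minima occur where both diagonal entries positive: (-3, -3). Count: 1.

1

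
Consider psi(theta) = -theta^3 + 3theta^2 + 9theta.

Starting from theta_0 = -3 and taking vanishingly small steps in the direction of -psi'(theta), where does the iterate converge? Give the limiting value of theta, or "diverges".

psi'(theta) = -3(theta - 3)(theta + 1), so psi'(-3) = -36.
Gradient descent moves in the -psi' direction, i.e. theta is increasing.
The nearest critical point in that direction is theta = -1, where psi'' = 12 > 0 (a local minimum). The iterate converges there.

-1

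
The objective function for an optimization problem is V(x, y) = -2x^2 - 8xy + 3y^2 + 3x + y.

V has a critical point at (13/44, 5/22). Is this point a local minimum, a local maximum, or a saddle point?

The Hessian of V is constant: H = [[-4, -8], [-8, 6]].
det(H) = (-4)·6 − (-8)² = -88.
Since det(H) < 0, H is indefinite and the critical point is a saddle point.

saddle point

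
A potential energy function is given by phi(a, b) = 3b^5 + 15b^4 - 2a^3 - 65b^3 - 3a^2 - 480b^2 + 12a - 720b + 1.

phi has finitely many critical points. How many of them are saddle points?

phi separates as a function of a plus a function of b, so ∇phi=0 decouples.
∂phi/∂a = -6(a - 1)(a + 2) = 0 at a ∈ {-2, 1}; ∂phi/∂b = 15(b - 4)(b + 1)(b + 3)(b + 4) = 0 at b ∈ {-4, -3, -1, 4}.
The Hessian is diagonal: diag(phi_aa, phi_bb). Second derivatives: phi_aa(-2)=18, phi_aa(1)=-18; phi_bb(-4)=-360, phi_bb(-3)=210, phi_bb(-1)=-450, phi_bb(4)=4200.
Saddle points occur where the two diagonal entries have opposite signs: (-2, -4), (-2, -1), (1, -3), (1, 4). Count: 4.

4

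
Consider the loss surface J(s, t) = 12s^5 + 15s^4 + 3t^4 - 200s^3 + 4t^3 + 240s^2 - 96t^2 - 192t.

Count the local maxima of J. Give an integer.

2

J separates as a function of s plus a function of t, so ∇J=0 decouples.
∂J/∂s = 60s(s - 2)(s - 1)(s + 4) = 0 at s ∈ {-4, 0, 1, 2}; ∂J/∂t = 12(t - 4)(t + 1)(t + 4) = 0 at t ∈ {-4, -1, 4}.
The Hessian is diagonal: diag(J_ss, J_tt). Second derivatives: J_ss(-4)=-7200, J_ss(0)=480, J_ss(1)=-300, J_ss(2)=720; J_tt(-4)=288, J_tt(-1)=-180, J_tt(4)=480.
Local maxima occur where both diagonal entries negative: (-4, -1), (1, -1). Count: 2.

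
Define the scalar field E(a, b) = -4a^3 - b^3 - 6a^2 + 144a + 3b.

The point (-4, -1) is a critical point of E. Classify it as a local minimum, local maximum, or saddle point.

local minimum

The mixed partial ∂²E/∂a∂b is 0, so the Hessian at any point is diag(E_aa, E_bb) = diag(-12(2a + 1), -6b).
At (-4, -1): H = diag(84, 6).
Both eigenvalues are positive, so H is positive definite: a local minimum.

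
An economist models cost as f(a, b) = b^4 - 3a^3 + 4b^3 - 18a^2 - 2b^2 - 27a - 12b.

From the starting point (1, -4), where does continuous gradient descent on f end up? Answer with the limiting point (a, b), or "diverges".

f is separable, so gradient descent decouples: a follows -∂f/∂a, b follows -∂f/∂b.
∂f/∂a = -9(a + 1)(a + 3); at a=1 this is -72, so a increases.
∂f/∂b = 4(b - 1)(b + 1)(b + 3); at b=-4 this is -60, so b increases.
The a-coordinate has no critical point in that direction and runs off to infinity.

diverges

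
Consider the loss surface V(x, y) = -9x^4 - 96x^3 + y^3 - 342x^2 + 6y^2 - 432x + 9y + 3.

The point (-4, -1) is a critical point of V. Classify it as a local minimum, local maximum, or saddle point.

The mixed partial ∂²V/∂x∂y is 0, so the Hessian at any point is diag(V_xx, V_yy) = diag(-36(3x^2 + 16x + 19), 6(y + 2)).
At (-4, -1): H = diag(-108, 6).
The eigenvalues have opposite signs, so H is indefinite: a saddle point.

saddle point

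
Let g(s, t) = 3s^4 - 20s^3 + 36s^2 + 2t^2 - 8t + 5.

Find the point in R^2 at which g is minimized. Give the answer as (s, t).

(0, 2)

g(s,t) separates as P(s) + Q(t) + 5, so its minimum is min P + min Q + 5.
P'(s) = 12s(s - 3)(s - 2) vanishes at s ∈ {0, 2, 3}; Q'(t) = 4(t - 2) vanishes at t ∈ {2}.
Local minima of P (where P''>0): P(0)=0, P(3)=27. Local minima of Q: Q(2)=-8.
So the global minimum of g is P(0) + Q(2) + 5 = 0 − 8 + 5 = -3, attained at (0, 2).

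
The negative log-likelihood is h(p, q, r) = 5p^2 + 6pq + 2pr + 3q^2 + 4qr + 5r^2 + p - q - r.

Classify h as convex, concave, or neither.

convex

h is quadratic, so its Hessian is the constant matrix H = [[10, 6, 2], [6, 6, 4], [2, 4, 10]].
Leading principal minors: 10, 24, 152.
All positive ⇒ H ≻ 0 ⇒ convex.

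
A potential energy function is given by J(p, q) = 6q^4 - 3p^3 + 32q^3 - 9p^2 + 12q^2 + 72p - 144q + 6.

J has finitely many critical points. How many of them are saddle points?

3

J separates as a function of p plus a function of q, so ∇J=0 decouples.
∂J/∂p = -9(p - 2)(p + 4) = 0 at p ∈ {-4, 2}; ∂J/∂q = 24(q - 1)(q + 2)(q + 3) = 0 at q ∈ {-3, -2, 1}.
The Hessian is diagonal: diag(J_pp, J_qq). Second derivatives: J_pp(-4)=54, J_pp(2)=-54; J_qq(-3)=96, J_qq(-2)=-72, J_qq(1)=288.
Saddle points occur where the two diagonal entries have opposite signs: (-4, -2), (2, -3), (2, 1). Count: 3.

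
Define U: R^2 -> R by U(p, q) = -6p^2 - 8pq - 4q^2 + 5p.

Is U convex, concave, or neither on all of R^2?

concave

U is quadratic, so its Hessian is the constant matrix H = [[-12, -8], [-8, -8]].
det(H) = 32, tr(H) = -20.
det(H) > 0 and tr(H) < 0, so H is negative definite everywhere: concave.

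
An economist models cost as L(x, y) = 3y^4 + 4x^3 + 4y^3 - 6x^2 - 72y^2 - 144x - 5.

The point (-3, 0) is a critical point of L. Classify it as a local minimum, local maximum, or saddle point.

The mixed partial ∂²L/∂x∂y is 0, so the Hessian at any point is diag(L_xx, L_yy) = diag(12(2x - 1), 12(3y^2 + 2y - 12)).
At (-3, 0): H = diag(-84, -144).
Both eigenvalues are negative, so H is negative definite: a local maximum.

local maximum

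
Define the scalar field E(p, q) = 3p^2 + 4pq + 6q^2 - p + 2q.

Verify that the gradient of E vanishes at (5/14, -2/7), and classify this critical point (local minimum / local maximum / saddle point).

∇E = (6p + 4q - 1, 4p + 12q + 2); substituting (5/14, -2/7) gives ∇E = (0, 0), so (5/14, -2/7) is indeed a critical point.
The Hessian of E is constant: H = [[6, 4], [4, 12]].
det(H) = 6·12 − 4² = 56.
det(H) > 0 and tr(H) = 18 > 0, so H is positive definite and the point is a local minimum.

local minimum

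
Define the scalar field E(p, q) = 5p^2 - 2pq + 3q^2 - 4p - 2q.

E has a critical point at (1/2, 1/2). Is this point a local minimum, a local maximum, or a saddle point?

The Hessian of E is constant: H = [[10, -2], [-2, 6]].
det(H) = 10·6 − (-2)² = 56.
det(H) > 0 and tr(H) = 16 > 0, so H is positive definite and the point is a local minimum.

local minimum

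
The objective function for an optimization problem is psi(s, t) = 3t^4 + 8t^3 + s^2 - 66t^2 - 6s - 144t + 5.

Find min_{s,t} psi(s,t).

-571

psi(s,t) separates as P(s) + Q(t) + 5, so its minimum is min P + min Q + 5.
P'(s) = 2s - 6 vanishes at s ∈ {3}; Q'(t) = 12(t - 3)(t + 1)(t + 4) vanishes at t ∈ {-4, -1, 3}.
Local minima of P (where P''>0): P(3)=-9. Local minima of Q: Q(-4)=-224, Q(3)=-567.
So the global minimum of psi is P(3) + Q(3) + 5 = -9 − 567 + 5 = -571, attained at (3, 3).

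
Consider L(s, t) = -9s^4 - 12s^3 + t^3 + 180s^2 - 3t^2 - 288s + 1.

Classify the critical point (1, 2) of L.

local minimum

The mixed partial ∂²L/∂s∂t is 0, so the Hessian at any point is diag(L_ss, L_tt) = diag(36(-3s^2 - 2s + 10), 6(t - 1)).
At (1, 2): H = diag(180, 6).
Both eigenvalues are positive, so H is positive definite: a local minimum.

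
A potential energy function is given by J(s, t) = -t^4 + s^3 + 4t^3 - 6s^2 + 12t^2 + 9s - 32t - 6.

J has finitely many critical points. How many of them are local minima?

J separates as a function of s plus a function of t, so ∇J=0 decouples.
∂J/∂s = 3(s - 3)(s - 1) = 0 at s ∈ {1, 3}; ∂J/∂t = -4(t - 4)(t - 1)(t + 2) = 0 at t ∈ {-2, 1, 4}.
The Hessian is diagonal: diag(J_ss, J_tt). Second derivatives: J_ss(1)=-6, J_ss(3)=6; J_tt(-2)=-72, J_tt(1)=36, J_tt(4)=-72.
Local minima occur where both diagonal entries positive: (3, 1). Count: 1.

1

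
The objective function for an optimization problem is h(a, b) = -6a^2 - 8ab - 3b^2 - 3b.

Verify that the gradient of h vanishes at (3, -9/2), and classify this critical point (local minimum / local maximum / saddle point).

∇h = (-12a - 8b, -8a - 6b - 3); substituting (3, -9/2) gives ∇h = (0, 0), so (3, -9/2) is indeed a critical point.
The Hessian of h is constant: H = [[-12, -8], [-8, -6]].
det(H) = (-12)·(-6) − (-8)² = 8.
det(H) > 0 and tr(H) = -18 < 0, so H is negative definite and the point is a local maximum.

local maximum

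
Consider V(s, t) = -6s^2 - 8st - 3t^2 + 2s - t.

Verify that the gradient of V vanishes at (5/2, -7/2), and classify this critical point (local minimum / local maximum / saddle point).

∇V = (-12s - 8t + 2, -8s - 6t - 1); substituting (5/2, -7/2) gives ∇V = (0, 0), so (5/2, -7/2) is indeed a critical point.
The Hessian of V is constant: H = [[-12, -8], [-8, -6]].
det(H) = (-12)·(-6) − (-8)² = 8.
det(H) > 0 and tr(H) = -18 < 0, so H is negative definite and the point is a local maximum.

local maximum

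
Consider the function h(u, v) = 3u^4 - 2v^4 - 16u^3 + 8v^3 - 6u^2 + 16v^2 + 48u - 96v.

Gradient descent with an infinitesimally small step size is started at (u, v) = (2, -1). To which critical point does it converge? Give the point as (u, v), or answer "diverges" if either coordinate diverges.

h is separable, so gradient descent decouples: u follows -∂h/∂u, v follows -∂h/∂v.
∂h/∂u = 12(u - 4)(u - 1)(u + 1); at u=2 this is -72, so u increases.
∂h/∂v = -8(v - 3)(v - 2)(v + 2); at v=-1 this is -96, so v increases.
u converges to its nearest critical value 4 (a local min of the u-part); v converges to 2. The iterate converges to (4, 2).

(4, 2)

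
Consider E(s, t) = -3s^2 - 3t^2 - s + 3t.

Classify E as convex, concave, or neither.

concave

E is quadratic, so its Hessian is the constant matrix H = [[-6, 0], [0, -6]].
det(H) = 36, tr(H) = -12.
det(H) > 0 and tr(H) < 0, so H is negative definite everywhere: concave.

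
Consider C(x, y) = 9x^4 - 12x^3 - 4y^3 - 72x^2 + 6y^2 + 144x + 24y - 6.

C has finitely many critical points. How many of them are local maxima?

C separates as a function of x plus a function of y, so ∇C=0 decouples.
∂C/∂x = 36(x - 2)(x - 1)(x + 2) = 0 at x ∈ {-2, 1, 2}; ∂C/∂y = -12(y - 2)(y + 1) = 0 at y ∈ {-1, 2}.
The Hessian is diagonal: diag(C_xx, C_yy). Second derivatives: C_xx(-2)=432, C_xx(1)=-108, C_xx(2)=144; C_yy(-1)=36, C_yy(2)=-36.
Local maxima occur where both diagonal entries negative: (1, 2). Count: 1.

1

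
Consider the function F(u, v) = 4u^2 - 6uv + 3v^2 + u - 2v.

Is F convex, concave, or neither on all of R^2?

convex

F is quadratic, so its Hessian is the constant matrix H = [[8, -6], [-6, 6]].
det(H) = 12, tr(H) = 14.
det(H) > 0 and tr(H) > 0, so H is positive definite everywhere: convex.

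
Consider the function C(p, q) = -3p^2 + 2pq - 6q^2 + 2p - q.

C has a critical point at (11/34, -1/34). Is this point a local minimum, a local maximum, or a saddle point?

local maximum

The Hessian of C is constant: H = [[-6, 2], [2, -12]].
det(H) = (-6)·(-12) − 2² = 68.
det(H) > 0 and tr(H) = -18 < 0, so H is negative definite and the point is a local maximum.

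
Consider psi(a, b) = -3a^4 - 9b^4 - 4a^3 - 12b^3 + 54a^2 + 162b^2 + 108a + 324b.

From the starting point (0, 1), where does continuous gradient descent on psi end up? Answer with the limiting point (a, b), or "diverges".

(-1, -1)

psi is separable, so gradient descent decouples: a follows -∂psi/∂a, b follows -∂psi/∂b.
∂psi/∂a = -12(a - 3)(a + 1)(a + 3); at a=0 this is 108, so a decreases.
∂psi/∂b = -36(b - 3)(b + 1)(b + 3); at b=1 this is 576, so b decreases.
a converges to its nearest critical value -1 (a local min of the a-part); b converges to -1. The iterate converges to (-1, -1).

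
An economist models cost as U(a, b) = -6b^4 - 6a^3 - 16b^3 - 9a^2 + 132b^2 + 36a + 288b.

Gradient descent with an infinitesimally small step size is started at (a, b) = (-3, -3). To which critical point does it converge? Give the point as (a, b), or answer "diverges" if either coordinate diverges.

U is separable, so gradient descent decouples: a follows -∂U/∂a, b follows -∂U/∂b.
∂U/∂a = -18(a - 1)(a + 2); at a=-3 this is -72, so a increases.
∂U/∂b = -24(b - 3)(b + 1)(b + 4); at b=-3 this is -288, so b increases.
a converges to its nearest critical value -2 (a local min of the a-part); b converges to -1. The iterate converges to (-2, -1).

(-2, -1)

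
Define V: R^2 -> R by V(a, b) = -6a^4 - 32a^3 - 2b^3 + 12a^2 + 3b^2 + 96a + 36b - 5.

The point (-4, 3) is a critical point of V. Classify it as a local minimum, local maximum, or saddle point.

local maximum

The mixed partial ∂²V/∂a∂b is 0, so the Hessian at any point is diag(V_aa, V_bb) = diag(24(-3a^2 - 8a + 1), 6(-2b + 1)).
At (-4, 3): H = diag(-360, -30).
Both eigenvalues are negative, so H is negative definite: a local maximum.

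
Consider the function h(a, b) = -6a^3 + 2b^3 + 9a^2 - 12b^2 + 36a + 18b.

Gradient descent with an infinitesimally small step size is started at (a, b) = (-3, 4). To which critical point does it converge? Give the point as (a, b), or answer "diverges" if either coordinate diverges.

(-1, 3)

h is separable, so gradient descent decouples: a follows -∂h/∂a, b follows -∂h/∂b.
∂h/∂a = -18(a - 2)(a + 1); at a=-3 this is -180, so a increases.
∂h/∂b = 6(b - 3)(b - 1); at b=4 this is 18, so b decreases.
a converges to its nearest critical value -1 (a local min of the a-part); b converges to 3. The iterate converges to (-1, 3).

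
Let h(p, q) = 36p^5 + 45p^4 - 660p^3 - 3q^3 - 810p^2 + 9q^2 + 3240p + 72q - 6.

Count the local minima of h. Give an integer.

2

h separates as a function of p plus a function of q, so ∇h=0 decouples.
∂h/∂p = 180(p - 3)(p - 1)(p + 2)(p + 3) = 0 at p ∈ {-3, -2, 1, 3}; ∂h/∂q = -9(q - 4)(q + 2) = 0 at q ∈ {-2, 4}.
The Hessian is diagonal: diag(h_pp, h_qq). Second derivatives: h_pp(-3)=-4320, h_pp(-2)=2700, h_pp(1)=-4320, h_pp(3)=10800; h_qq(-2)=54, h_qq(4)=-54.
Local minima occur where both diagonal entries positive: (-2, -2), (3, -2). Count: 2.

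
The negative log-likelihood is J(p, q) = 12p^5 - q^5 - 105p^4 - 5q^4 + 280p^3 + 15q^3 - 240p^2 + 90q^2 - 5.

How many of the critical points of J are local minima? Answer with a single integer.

4

J separates as a function of p plus a function of q, so ∇J=0 decouples.
∂J/∂p = 60p(p - 4)(p - 2)(p - 1) = 0 at p ∈ {0, 1, 2, 4}; ∂J/∂q = -5q(q - 3)(q + 3)(q + 4) = 0 at q ∈ {-4, -3, 0, 3}.
The Hessian is diagonal: diag(J_pp, J_qq). Second derivatives: J_pp(0)=-480, J_pp(1)=180, J_pp(2)=-240, J_pp(4)=1440; J_qq(-4)=140, J_qq(-3)=-90, J_qq(0)=180, J_qq(3)=-630.
Local minima occur where both diagonal entries positive: (1, -4), (1, 0), (4, -4), (4, 0). Count: 4.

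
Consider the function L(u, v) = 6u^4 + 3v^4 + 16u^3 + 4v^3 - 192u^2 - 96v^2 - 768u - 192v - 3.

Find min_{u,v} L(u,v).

-4867

L(u,v) separates as P(u) + Q(v) − 3, so its minimum is min P + min Q − 3.
P'(u) = 24(u - 4)(u + 2)(u + 4) vanishes at u ∈ {-4, -2, 4}; Q'(v) = 12(v - 4)(v + 1)(v + 4) vanishes at v ∈ {-4, -1, 4}.
Local minima of P (where P''>0): P(-4)=512, P(4)=-3584. Local minima of Q: Q(-4)=-256, Q(4)=-1280.
So the global minimum of L is P(4) + Q(4) − 3 = -3584 − 1280 − 3 = -4867, attained at (4, 4).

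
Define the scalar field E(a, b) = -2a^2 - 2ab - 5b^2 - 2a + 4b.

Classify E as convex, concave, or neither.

concave

E is quadratic, so its Hessian is the constant matrix H = [[-4, -2], [-2, -10]].
det(H) = 36, tr(H) = -14.
det(H) > 0 and tr(H) < 0, so H is negative definite everywhere: concave.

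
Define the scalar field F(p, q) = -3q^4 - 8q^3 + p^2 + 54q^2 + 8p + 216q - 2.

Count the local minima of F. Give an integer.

1

F separates as a function of p plus a function of q, so ∇F=0 decouples.
∂F/∂p = 2(p + 4) = 0 at p ∈ {-4}; ∂F/∂q = -12(q - 3)(q + 2)(q + 3) = 0 at q ∈ {-3, -2, 3}.
The Hessian is diagonal: diag(F_pp, F_qq). Second derivatives: F_pp(-4)=2; F_qq(-3)=-72, F_qq(-2)=60, F_qq(3)=-360.
Local minima occur where both diagonal entries positive: (-4, -2). Count: 1.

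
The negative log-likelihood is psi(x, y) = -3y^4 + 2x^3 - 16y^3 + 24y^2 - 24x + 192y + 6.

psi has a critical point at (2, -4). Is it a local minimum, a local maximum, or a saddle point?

saddle point

The mixed partial ∂²psi/∂x∂y is 0, so the Hessian at any point is diag(psi_xx, psi_yy) = diag(12x, 12(-3y^2 - 8y + 4)).
At (2, -4): H = diag(24, -144).
The eigenvalues have opposite signs, so H is indefinite: a saddle point.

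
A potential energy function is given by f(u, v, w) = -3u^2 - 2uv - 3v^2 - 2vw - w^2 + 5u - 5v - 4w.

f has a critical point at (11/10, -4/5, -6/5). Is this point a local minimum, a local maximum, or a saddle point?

The Hessian is constant: H = [[-6, -2, 0], [-2, -6, -2], [0, -2, -2]].
Leading principal minors: Δ₁ = -6, Δ₂ = 32, Δ₃ = -40.
The minors alternate sign starting negative (−, +, −), so H is negative definite: a local maximum.

local maximum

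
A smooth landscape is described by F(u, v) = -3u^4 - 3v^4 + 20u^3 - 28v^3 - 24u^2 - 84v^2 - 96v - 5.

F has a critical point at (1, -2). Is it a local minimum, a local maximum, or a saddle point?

local minimum

The mixed partial ∂²F/∂u∂v is 0, so the Hessian at any point is diag(F_uu, F_vv) = diag(12(-3u^2 + 10u - 4), -12(3v^2 + 14v + 14)).
At (1, -2): H = diag(36, 24).
Both eigenvalues are positive, so H is positive definite: a local minimum.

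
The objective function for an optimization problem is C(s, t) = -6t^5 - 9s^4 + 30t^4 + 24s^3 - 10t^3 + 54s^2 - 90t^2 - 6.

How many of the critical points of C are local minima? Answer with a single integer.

C separates as a function of s plus a function of t, so ∇C=0 decouples.
∂C/∂s = -36s(s - 3)(s + 1) = 0 at s ∈ {-1, 0, 3}; ∂C/∂t = -30t(t - 3)(t - 2)(t + 1) = 0 at t ∈ {-1, 0, 2, 3}.
The Hessian is diagonal: diag(C_ss, C_tt). Second derivatives: C_ss(-1)=-144, C_ss(0)=108, C_ss(3)=-432; C_tt(-1)=360, C_tt(0)=-180, C_tt(2)=180, C_tt(3)=-360.
Local minima occur where both diagonal entries positive: (0, -1), (0, 2). Count: 2.

2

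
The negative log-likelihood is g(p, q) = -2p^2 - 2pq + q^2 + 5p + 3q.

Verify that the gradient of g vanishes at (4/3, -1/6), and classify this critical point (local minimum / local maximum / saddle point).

∇g = (-4p - 2q + 5, -2p + 2q + 3); substituting (4/3, -1/6) gives ∇g = (0, 0), so (4/3, -1/6) is indeed a critical point.
The Hessian of g is constant: H = [[-4, -2], [-2, 2]].
det(H) = (-4)·2 − (-2)² = -12.
Since det(H) < 0, H is indefinite and the critical point is a saddle point.

saddle point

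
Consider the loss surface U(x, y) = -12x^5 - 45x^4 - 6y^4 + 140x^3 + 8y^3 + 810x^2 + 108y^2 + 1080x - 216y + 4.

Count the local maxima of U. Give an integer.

U separates as a function of x plus a function of y, so ∇U=0 decouples.
∂U/∂x = -60(x - 3)(x + 1)(x + 2)(x + 3) = 0 at x ∈ {-3, -2, -1, 3}; ∂U/∂y = -24(y - 3)(y - 1)(y + 3) = 0 at y ∈ {-3, 1, 3}.
The Hessian is diagonal: diag(U_xx, U_yy). Second derivatives: U_xx(-3)=720, U_xx(-2)=-300, U_xx(-1)=480, U_xx(3)=-7200; U_yy(-3)=-576, U_yy(1)=192, U_yy(3)=-288.
Local maxima occur where both diagonal entries negative: (-2, -3), (-2, 3), (3, -3), (3, 3). Count: 4.

4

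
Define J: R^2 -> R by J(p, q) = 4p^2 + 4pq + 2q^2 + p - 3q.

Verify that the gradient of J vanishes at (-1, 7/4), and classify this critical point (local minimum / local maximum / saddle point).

∇J = (8p + 4q + 1, 4p + 4q - 3); substituting (-1, 7/4) gives ∇J = (0, 0), so (-1, 7/4) is indeed a critical point.
The Hessian of J is constant: H = [[8, 4], [4, 4]].
det(H) = 8·4 − 4² = 16.
det(H) > 0 and tr(H) = 12 > 0, so H is positive definite and the point is a local minimum.

local minimum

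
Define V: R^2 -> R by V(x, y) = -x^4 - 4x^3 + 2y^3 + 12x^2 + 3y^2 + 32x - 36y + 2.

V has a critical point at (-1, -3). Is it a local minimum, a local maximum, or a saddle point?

saddle point

The mixed partial ∂²V/∂x∂y is 0, so the Hessian at any point is diag(V_xx, V_yy) = diag(12(-x^2 - 2x + 2), 6(2y + 1)).
At (-1, -3): H = diag(36, -30).
The eigenvalues have opposite signs, so H is indefinite: a saddle point.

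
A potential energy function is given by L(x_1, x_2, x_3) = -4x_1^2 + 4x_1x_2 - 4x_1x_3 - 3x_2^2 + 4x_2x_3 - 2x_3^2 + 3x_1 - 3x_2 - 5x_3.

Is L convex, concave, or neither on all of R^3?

concave

L is quadratic, so its Hessian is the constant matrix H = [[-8, 4, -4], [4, -6, 4], [-4, 4, -4]].
Leading principal minors: -8, 32, -32.
Signs alternate −, +, − ⇒ H ≺ 0 ⇒ concave.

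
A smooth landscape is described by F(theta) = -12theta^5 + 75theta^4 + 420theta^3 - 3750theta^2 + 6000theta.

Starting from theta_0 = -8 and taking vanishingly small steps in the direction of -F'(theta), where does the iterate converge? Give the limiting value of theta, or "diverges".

F'(theta) = -60(theta - 5)(theta - 4)(theta - 1)(theta + 5), so F'(-8) = -252720.
Gradient descent moves in the -F' direction, i.e. theta is increasing.
The nearest critical point in that direction is theta = -5, where F'' = 32400 > 0 (a local minimum). The iterate converges there.

-5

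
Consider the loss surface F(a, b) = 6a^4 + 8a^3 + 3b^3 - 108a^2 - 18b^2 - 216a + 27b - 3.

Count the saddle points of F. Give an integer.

3

F separates as a function of a plus a function of b, so ∇F=0 decouples.
∂F/∂a = 24(a - 3)(a + 1)(a + 3) = 0 at a ∈ {-3, -1, 3}; ∂F/∂b = 9(b - 3)(b - 1) = 0 at b ∈ {1, 3}.
The Hessian is diagonal: diag(F_aa, F_bb). Second derivatives: F_aa(-3)=288, F_aa(-1)=-192, F_aa(3)=576; F_bb(1)=-18, F_bb(3)=18.
Saddle points occur where the two diagonal entries have opposite signs: (-3, 1), (-1, 3), (3, 1). Count: 3.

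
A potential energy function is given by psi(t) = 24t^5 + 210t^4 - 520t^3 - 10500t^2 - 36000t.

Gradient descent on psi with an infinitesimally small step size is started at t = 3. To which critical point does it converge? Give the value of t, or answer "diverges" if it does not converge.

5

psi'(t) = 120(t - 5)(t + 3)(t + 4)(t + 5), so psi'(3) = -80640.
Gradient descent moves in the -psi' direction, i.e. t is increasing.
The nearest critical point in that direction is t = 5, where psi'' = 86400 > 0 (a local minimum). The iterate converges there.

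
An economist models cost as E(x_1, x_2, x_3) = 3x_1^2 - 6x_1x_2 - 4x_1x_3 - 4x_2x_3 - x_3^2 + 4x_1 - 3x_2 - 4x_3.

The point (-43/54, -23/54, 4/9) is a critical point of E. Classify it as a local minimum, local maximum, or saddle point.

The Hessian is constant: H = [[6, -6, -4], [-6, 0, -4], [-4, -4, -2]].
Leading principal minors: Δ₁ = 6, Δ₂ = -36, Δ₃ = -216.
The minors fit neither the all-positive nor the alternating-sign pattern, so H is indefinite: a saddle point.

saddle point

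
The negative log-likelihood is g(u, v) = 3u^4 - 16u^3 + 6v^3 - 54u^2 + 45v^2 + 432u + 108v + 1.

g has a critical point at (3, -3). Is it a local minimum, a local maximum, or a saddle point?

local maximum

The mixed partial ∂²g/∂u∂v is 0, so the Hessian at any point is diag(g_uu, g_vv) = diag(12(3u^2 - 8u - 9), 18(2v + 5)).
At (3, -3): H = diag(-72, -18).
Both eigenvalues are negative, so H is negative definite: a local maximum.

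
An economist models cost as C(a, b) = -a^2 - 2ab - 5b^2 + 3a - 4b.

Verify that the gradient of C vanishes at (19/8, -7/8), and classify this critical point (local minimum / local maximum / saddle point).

local maximum

∇C = (-2a - 2b + 3, -2a - 10b - 4); substituting (19/8, -7/8) gives ∇C = (0, 0), so (19/8, -7/8) is indeed a critical point.
The Hessian of C is constant: H = [[-2, -2], [-2, -10]].
det(H) = (-2)·(-10) − (-2)² = 16.
det(H) > 0 and tr(H) = -12 < 0, so H is negative definite and the point is a local maximum.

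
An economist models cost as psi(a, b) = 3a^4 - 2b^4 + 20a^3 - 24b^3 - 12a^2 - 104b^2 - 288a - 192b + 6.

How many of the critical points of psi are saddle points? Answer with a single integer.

psi separates as a function of a plus a function of b, so ∇psi=0 decouples.
∂psi/∂a = 12(a - 2)(a + 3)(a + 4) = 0 at a ∈ {-4, -3, 2}; ∂psi/∂b = -8(b + 2)(b + 3)(b + 4) = 0 at b ∈ {-4, -3, -2}.
The Hessian is diagonal: diag(psi_aa, psi_bb). Second derivatives: psi_aa(-4)=72, psi_aa(-3)=-60, psi_aa(2)=360; psi_bb(-4)=-16, psi_bb(-3)=8, psi_bb(-2)=-16.
Saddle points occur where the two diagonal entries have opposite signs: (-4, -4), (-4, -2), (-3, -3), (2, -4), (2, -2). Count: 5.

5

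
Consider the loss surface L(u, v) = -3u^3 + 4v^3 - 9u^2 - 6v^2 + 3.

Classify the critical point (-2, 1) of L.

local minimum

The mixed partial ∂²L/∂u∂v is 0, so the Hessian at any point is diag(L_uu, L_vv) = diag(-18(u + 1), 12(2v - 1)).
At (-2, 1): H = diag(18, 12).
Both eigenvalues are positive, so H is positive definite: a local minimum.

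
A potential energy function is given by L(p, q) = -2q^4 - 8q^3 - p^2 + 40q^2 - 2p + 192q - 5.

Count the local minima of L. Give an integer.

L separates as a function of p plus a function of q, so ∇L=0 decouples.
∂L/∂p = -2(p + 1) = 0 at p ∈ {-1}; ∂L/∂q = -8(q - 3)(q + 2)(q + 4) = 0 at q ∈ {-4, -2, 3}.
The Hessian is diagonal: diag(L_pp, L_qq). Second derivatives: L_pp(-1)=-2; L_qq(-4)=-112, L_qq(-2)=80, L_qq(3)=-280.
Local minima occur where both diagonal entries positive: none. Count: 0.

0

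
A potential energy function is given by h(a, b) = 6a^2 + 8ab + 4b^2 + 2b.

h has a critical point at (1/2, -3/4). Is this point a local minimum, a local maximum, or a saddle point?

The Hessian of h is constant: H = [[12, 8], [8, 8]].
det(H) = 12·8 − 8² = 32.
det(H) > 0 and tr(H) = 20 > 0, so H is positive definite and the point is a local minimum.

local minimum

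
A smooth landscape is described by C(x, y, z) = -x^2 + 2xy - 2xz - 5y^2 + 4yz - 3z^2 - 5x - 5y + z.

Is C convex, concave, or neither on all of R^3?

concave

C is quadratic, so its Hessian is the constant matrix H = [[-2, 2, -2], [2, -10, 4], [-2, 4, -6]].
Leading principal minors: -2, 16, -56.
Signs alternate −, +, − ⇒ H ≺ 0 ⇒ concave.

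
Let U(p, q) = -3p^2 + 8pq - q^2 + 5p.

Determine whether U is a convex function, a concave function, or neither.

U is quadratic, so its Hessian is the constant matrix H = [[-6, 8], [8, -2]].
det(H) = -52, tr(H) = -8.
det(H) < 0, so H is indefinite: neither convex nor concave.

neither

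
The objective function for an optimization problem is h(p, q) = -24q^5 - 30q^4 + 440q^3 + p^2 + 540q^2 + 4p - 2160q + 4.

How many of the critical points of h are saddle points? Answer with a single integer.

2

h separates as a function of p plus a function of q, so ∇h=0 decouples.
∂h/∂p = 2(p + 2) = 0 at p ∈ {-2}; ∂h/∂q = -120(q - 3)(q - 1)(q + 2)(q + 3) = 0 at q ∈ {-3, -2, 1, 3}.
The Hessian is diagonal: diag(h_pp, h_qq). Second derivatives: h_pp(-2)=2; h_qq(-3)=2880, h_qq(-2)=-1800, h_qq(1)=2880, h_qq(3)=-7200.
Saddle points occur where the two diagonal entries have opposite signs: (-2, -2), (-2, 3). Count: 2.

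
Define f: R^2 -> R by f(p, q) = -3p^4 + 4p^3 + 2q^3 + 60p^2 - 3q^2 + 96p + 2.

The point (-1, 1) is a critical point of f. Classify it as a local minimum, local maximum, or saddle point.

The mixed partial ∂²f/∂p∂q is 0, so the Hessian at any point is diag(f_pp, f_qq) = diag(12(-3p^2 + 2p + 10), 6(2q - 1)).
At (-1, 1): H = diag(60, 6).
Both eigenvalues are positive, so H is positive definite: a local minimum.

local minimum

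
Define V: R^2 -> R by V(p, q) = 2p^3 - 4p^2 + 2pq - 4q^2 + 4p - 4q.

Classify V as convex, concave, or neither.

neither

The term 2p^3 is cubic, so the Hessian is not constant.
∂²V/∂p² = 12p - 8, which takes both signs as p varies (negative for sufficiently negative p). A diagonal entry of the Hessian changing sign means the Hessian is neither positive- nor negative-semidefinite on all of R^2.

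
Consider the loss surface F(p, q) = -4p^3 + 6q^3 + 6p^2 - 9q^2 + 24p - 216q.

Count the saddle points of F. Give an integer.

2

F separates as a function of p plus a function of q, so ∇F=0 decouples.
∂F/∂p = -12(p - 2)(p + 1) = 0 at p ∈ {-1, 2}; ∂F/∂q = 18(q - 4)(q + 3) = 0 at q ∈ {-3, 4}.
The Hessian is diagonal: diag(F_pp, F_qq). Second derivatives: F_pp(-1)=36, F_pp(2)=-36; F_qq(-3)=-126, F_qq(4)=126.
Saddle points occur where the two diagonal entries have opposite signs: (-1, -3), (2, 4). Count: 2.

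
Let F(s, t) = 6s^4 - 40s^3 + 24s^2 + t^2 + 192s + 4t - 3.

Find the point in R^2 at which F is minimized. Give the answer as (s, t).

F(s,t) separates as P(s) + Q(t) − 3, so its minimum is min P + min Q − 3.
P'(s) = 24(s - 4)(s - 2)(s + 1) vanishes at s ∈ {-1, 2, 4}; Q'(t) = 2(t + 2) vanishes at t ∈ {-2}.
Local minima of P (where P''>0): P(-1)=-122, P(4)=128. Local minima of Q: Q(-2)=-4.
So the global minimum of F is P(-1) + Q(-2) − 3 = -122 − 4 − 3 = -129, attained at (-1, -2).

(-1, -2)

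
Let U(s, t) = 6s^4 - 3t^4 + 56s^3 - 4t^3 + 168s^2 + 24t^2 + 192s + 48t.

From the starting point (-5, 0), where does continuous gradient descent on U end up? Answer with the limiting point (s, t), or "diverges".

(-4, -1)

U is separable, so gradient descent decouples: s follows -∂U/∂s, t follows -∂U/∂t.
∂U/∂s = 24(s + 1)(s + 2)(s + 4); at s=-5 this is -288, so s increases.
∂U/∂t = -12(t - 2)(t + 1)(t + 2); at t=0 this is 48, so t decreases.
s converges to its nearest critical value -4 (a local min of the s-part); t converges to -1. The iterate converges to (-4, -1).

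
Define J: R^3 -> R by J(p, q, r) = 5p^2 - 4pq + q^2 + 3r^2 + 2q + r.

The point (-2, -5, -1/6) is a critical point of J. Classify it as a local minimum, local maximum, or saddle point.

The Hessian is constant: H = [[10, -4, 0], [-4, 2, 0], [0, 0, 6]].
Leading principal minors: Δ₁ = 10, Δ₂ = 4, Δ₃ = 24.
All leading minors are positive, so H is positive definite: a local minimum.

local minimum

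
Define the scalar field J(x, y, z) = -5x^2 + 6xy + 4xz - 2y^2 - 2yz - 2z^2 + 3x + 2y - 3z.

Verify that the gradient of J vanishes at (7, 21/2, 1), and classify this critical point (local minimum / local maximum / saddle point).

∇J = (-10x + 6y + 4z + 3, 6x - 4y - 2z + 2, 4x - 2y - 4z - 3); substituting (7, 21/2, 1) gives ∇J = (0, 0, 0), so (7, 21/2, 1) is indeed a critical point.
The Hessian is constant: H = [[-10, 6, 4], [6, -4, -2], [4, -2, -4]].
Leading principal minors: Δ₁ = -10, Δ₂ = 4, Δ₃ = -8.
The minors alternate sign starting negative (−, +, −), so H is negative definite: a local maximum.

local maximum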